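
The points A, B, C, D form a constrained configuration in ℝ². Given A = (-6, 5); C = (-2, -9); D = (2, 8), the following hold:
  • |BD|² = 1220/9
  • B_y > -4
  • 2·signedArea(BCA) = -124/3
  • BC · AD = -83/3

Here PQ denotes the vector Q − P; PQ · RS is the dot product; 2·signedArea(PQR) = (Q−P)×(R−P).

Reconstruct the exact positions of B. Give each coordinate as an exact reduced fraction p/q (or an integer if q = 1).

1. B_x = -2/3  [2·signedArea(BCA) = -124/3 ∩ BC · AD = -83/3]
2. B_y = -10/3  [2·signedArea(BCA) = -124/3 ∩ BC · AD = -83/3]
   → B = (-2/3, -10/3)

B = (-2/3, -10/3)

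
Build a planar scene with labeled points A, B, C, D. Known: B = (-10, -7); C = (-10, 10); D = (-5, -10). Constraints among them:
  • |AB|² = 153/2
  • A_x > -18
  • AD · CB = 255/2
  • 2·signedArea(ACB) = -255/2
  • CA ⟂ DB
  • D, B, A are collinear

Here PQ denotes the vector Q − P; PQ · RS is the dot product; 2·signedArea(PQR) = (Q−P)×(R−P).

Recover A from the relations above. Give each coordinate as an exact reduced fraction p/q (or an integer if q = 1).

A = (-35/2, -5/2)

1. A_x = -35/2  [D, B, A are collinear ∩ CA ⟂ DB]
2. A_y = -5/2  [D, B, A are collinear ∩ CA ⟂ DB]
   → A = (-35/2, -5/2)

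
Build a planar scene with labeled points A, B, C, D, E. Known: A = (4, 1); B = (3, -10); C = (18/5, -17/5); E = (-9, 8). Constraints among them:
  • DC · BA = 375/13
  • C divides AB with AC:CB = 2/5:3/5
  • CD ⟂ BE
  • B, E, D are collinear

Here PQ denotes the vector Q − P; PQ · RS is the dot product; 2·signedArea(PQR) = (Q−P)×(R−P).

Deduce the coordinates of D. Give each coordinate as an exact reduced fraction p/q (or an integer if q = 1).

D = (9/65, -371/65)

1. D_x = 9/65  [B, E, D are collinear ∩ CD ⟂ BE]
2. D_y = -371/65  [B, E, D are collinear ∩ CD ⟂ BE]
   → D = (9/65, -371/65)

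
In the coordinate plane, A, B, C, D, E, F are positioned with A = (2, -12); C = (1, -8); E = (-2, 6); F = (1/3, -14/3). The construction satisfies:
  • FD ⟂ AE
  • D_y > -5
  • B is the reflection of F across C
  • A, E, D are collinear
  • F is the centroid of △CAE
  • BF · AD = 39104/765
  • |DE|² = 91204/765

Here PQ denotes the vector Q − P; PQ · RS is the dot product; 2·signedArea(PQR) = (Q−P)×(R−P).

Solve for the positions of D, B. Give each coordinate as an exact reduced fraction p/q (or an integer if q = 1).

B = (5/3, -34/3)
D = (94/255, -396/85)

1. D_x = 94/255  [A, E, D are collinear ∩ FD ⟂ AE]
2. D_y = -396/85  [A, E, D are collinear ∩ FD ⟂ AE]
   → D = (94/255, -396/85)
3. B_x = 5/3  [B is the reflection of F across C]
4. B_y = -34/3  [B is the reflection of F across C]
   → B = (5/3, -34/3)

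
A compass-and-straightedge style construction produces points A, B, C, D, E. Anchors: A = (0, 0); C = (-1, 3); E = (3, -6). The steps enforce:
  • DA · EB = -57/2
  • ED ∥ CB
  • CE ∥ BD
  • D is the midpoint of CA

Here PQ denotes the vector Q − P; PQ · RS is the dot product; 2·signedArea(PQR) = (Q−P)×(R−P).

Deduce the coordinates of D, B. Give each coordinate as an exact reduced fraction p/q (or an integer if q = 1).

B = (-9/2, 21/2)
D = (-1/2, 3/2)

1. D_x = -1/2  [D is the midpoint of CA]
2. D_y = 3/2  [D is the midpoint of CA]
   → D = (-1/2, 3/2)
3. B_x = -9/2  [CE ∥ BD ∩ ED ∥ CB]
4. B_y = 21/2  [CE ∥ BD ∩ ED ∥ CB]
   → B = (-9/2, 21/2)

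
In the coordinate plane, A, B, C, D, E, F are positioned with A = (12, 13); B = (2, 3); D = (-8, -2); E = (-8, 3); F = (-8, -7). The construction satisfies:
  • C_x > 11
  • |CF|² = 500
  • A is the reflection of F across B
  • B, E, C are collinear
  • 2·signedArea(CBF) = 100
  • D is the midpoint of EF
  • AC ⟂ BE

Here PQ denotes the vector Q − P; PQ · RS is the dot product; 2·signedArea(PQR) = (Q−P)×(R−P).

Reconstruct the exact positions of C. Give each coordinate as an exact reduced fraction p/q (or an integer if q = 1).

1. C_x = 12  [B, E, C are collinear ∩ AC ⟂ BE]
2. C_y = 3  [B, E, C are collinear ∩ AC ⟂ BE]
   → C = (12, 3)

C = (12, 3)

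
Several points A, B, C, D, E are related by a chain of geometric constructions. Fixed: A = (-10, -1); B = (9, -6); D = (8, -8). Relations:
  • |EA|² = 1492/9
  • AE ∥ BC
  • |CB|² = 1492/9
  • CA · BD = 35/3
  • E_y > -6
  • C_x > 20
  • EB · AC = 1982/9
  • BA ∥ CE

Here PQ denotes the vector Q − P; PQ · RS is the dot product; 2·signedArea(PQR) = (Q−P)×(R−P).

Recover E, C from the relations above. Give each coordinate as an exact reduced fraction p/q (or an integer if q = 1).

C = (21, -32/3)
E = (2, -17/3)

1. C_x = 21  [line 1·x + 2·y + 1/3 = 0 ∩ |CB|² = 1492/9]
2. C_y = -32/3  [line 1·x + 2·y + 1/3 = 0 ∩ |CB|² = 1492/9]
   → C = (21, -32/3)
3. E_x = 2  [EB · AC = 1982/9 ∩ BA ∥ CE]
4. E_y = -17/3  [EB · AC = 1982/9 ∩ BA ∥ CE]
   → E = (2, -17/3)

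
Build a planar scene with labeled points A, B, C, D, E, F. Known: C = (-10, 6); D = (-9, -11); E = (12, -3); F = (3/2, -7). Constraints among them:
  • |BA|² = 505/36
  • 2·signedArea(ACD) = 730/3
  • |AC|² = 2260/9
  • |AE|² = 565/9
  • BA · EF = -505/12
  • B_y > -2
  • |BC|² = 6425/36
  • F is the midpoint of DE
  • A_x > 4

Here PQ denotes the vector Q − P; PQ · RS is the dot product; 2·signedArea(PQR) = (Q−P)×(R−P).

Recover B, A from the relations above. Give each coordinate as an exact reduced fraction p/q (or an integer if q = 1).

A = (14/3, 0)
B = (7/6, -4/3)

1. A_x = 14/3  [line 17·x + 1·y + -238/3 = 0 ∩ |AC|² = 2260/9]
2. A_y = 0  [line 17·x + 1·y + -238/3 = 0 ∩ |AC|² = 2260/9]
   → A = (14/3, 0)
3. B_x = 7/6  [line 21/2·x + 4·y + -83/12 = 0 ∩ |BA|² = 505/36]
4. B_y = -4/3  [line 21/2·x + 4·y + -83/12 = 0 ∩ |BA|² = 505/36]
   → B = (7/6, -4/3)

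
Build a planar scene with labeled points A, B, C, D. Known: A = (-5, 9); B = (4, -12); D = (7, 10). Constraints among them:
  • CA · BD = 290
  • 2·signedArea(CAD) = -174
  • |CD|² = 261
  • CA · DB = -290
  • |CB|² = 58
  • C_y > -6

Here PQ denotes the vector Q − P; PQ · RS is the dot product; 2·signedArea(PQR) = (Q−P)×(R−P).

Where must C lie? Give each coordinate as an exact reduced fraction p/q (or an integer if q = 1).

C = (1, -5)

1. C_x = 1  [CA · DB = -290 ∩ 2·signedArea(CAD) = -174]
2. C_y = -5  [CA · DB = -290 ∩ 2·signedArea(CAD) = -174]
   → C = (1, -5)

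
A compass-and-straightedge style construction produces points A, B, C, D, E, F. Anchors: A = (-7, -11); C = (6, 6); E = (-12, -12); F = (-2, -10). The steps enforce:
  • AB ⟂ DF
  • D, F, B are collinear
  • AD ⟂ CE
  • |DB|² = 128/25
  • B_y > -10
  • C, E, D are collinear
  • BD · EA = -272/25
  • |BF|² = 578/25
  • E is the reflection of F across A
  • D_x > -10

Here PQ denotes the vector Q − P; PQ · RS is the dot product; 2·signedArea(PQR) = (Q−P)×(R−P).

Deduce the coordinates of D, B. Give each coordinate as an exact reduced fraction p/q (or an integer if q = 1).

1. D_x = -9  [C, E, D are collinear ∩ AD ⟂ CE]
2. D_y = -9  [C, E, D are collinear ∩ AD ⟂ CE]
   → D = (-9, -9)
3. B_x = -169/25  [D, F, B are collinear ∩ AB ⟂ DF]
4. B_y = -233/25  [D, F, B are collinear ∩ AB ⟂ DF]
   → B = (-169/25, -233/25)

B = (-169/25, -233/25)
D = (-9, -9)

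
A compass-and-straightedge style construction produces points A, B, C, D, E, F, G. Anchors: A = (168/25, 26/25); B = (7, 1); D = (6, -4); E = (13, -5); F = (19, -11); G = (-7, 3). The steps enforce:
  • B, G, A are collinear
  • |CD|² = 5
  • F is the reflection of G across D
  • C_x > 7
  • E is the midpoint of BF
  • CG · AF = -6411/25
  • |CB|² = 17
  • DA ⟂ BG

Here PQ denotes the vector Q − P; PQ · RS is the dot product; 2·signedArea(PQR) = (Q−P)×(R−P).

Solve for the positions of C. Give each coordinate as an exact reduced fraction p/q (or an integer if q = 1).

C = (8, -3)

1. C_x = 8  [line -307/25·x + 301/25·y + 3359/25 = 0 ∩ |CD|² = 5]
2. C_y = -3  [line -307/25·x + 301/25·y + 3359/25 = 0 ∩ |CD|² = 5]
   → C = (8, -3)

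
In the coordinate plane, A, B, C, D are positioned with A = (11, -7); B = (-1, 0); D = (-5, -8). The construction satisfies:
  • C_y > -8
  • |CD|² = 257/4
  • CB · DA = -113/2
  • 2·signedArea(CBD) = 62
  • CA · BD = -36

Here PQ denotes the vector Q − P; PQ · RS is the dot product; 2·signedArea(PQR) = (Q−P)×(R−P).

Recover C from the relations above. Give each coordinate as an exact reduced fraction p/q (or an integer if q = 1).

C = (3, -15/2)

1. C_x = 3  [CA · BD = -36 ∩ 2·signedArea(CBD) = 62]
2. C_y = -15/2  [CA · BD = -36 ∩ 2·signedArea(CBD) = 62]
   → C = (3, -15/2)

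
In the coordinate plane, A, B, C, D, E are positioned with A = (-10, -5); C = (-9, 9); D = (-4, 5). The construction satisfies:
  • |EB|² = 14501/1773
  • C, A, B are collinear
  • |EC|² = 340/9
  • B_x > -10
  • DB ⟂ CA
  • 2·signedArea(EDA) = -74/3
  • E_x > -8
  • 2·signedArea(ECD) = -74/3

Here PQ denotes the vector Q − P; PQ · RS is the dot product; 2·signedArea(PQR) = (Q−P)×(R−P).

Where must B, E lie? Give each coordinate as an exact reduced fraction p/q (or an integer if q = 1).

B = (-1824/197, 1059/197)
E = (-23/3, 3)

1. B_x = -1824/197  [C, A, B are collinear ∩ DB ⟂ CA]
2. B_y = 1059/197  [C, A, B are collinear ∩ DB ⟂ CA]
   → B = (-1824/197, 1059/197)
3. E_x = -23/3  [2·signedArea(EDA) = -74/3 ∩ 2·signedArea(ECD) = -74/3]
4. E_y = 3  [2·signedArea(EDA) = -74/3 ∩ 2·signedArea(ECD) = -74/3]
   → E = (-23/3, 3)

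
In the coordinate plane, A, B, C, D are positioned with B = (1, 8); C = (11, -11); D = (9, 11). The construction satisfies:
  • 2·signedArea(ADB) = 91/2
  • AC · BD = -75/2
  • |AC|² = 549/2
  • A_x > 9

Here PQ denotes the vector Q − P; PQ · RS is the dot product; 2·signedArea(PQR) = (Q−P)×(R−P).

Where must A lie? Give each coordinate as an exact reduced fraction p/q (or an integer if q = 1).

1. A_x = 19/2  [2·signedArea(ADB) = 91/2 ∩ AC · BD = -75/2]
2. A_y = 11/2  [2·signedArea(ADB) = 91/2 ∩ AC · BD = -75/2]
   → A = (19/2, 11/2)

A = (19/2, 11/2)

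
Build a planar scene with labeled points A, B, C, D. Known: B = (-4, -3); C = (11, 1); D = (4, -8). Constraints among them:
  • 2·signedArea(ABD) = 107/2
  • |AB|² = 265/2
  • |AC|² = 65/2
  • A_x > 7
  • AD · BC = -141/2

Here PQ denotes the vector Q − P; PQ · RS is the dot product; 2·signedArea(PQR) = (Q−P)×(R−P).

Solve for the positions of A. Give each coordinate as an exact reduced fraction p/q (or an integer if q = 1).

1. A_x = 15/2  [2·signedArea(ABD) = 107/2 ∩ AD · BC = -141/2]
2. A_y = -7/2  [2·signedArea(ABD) = 107/2 ∩ AD · BC = -141/2]
   → A = (15/2, -7/2)

A = (15/2, -7/2)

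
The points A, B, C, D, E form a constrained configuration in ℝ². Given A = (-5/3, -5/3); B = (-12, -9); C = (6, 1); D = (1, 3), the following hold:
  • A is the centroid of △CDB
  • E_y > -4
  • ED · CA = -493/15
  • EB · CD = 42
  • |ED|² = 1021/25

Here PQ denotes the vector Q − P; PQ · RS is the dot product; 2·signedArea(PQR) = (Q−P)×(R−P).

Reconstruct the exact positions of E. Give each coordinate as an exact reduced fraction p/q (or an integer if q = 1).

1. E_x = -6/5  [EB · CD = 42 ∩ ED · CA = -493/15]
2. E_y = -3  [EB · CD = 42 ∩ ED · CA = -493/15]
   → E = (-6/5, -3)

E = (-6/5, -3)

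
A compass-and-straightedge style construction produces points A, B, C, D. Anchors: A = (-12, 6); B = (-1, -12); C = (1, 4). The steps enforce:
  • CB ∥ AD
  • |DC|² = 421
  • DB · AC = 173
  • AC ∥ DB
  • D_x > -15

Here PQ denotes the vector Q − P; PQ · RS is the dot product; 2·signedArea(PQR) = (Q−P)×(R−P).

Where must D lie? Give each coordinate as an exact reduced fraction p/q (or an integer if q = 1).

1. D_x = -14  [AC ∥ DB ∩ CB ∥ AD]
2. D_y = -10  [AC ∥ DB ∩ CB ∥ AD]
   → D = (-14, -10)

D = (-14, -10)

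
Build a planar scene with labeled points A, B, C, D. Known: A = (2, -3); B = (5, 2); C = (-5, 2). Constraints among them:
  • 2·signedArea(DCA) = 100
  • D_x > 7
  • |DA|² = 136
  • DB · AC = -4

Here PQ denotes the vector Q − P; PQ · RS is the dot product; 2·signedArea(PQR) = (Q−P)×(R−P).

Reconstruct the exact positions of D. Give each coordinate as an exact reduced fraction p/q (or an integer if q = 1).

1. D_x = 8  [2·signedArea(DCA) = 100 ∩ DB · AC = -4]
2. D_y = 7  [2·signedArea(DCA) = 100 ∩ DB · AC = -4]
   → D = (8, 7)

D = (8, 7)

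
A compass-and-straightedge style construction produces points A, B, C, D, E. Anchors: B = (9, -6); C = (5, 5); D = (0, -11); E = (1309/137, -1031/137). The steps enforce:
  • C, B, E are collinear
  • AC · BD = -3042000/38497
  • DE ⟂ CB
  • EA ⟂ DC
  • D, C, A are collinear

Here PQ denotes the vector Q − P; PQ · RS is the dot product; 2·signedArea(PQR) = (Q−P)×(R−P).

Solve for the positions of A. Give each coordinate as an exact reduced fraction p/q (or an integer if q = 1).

A = (70805/38497, -196891/38497)

1. A_x = 70805/38497  [D, C, A are collinear ∩ EA ⟂ DC]
2. A_y = -196891/38497  [D, C, A are collinear ∩ EA ⟂ DC]
   → A = (70805/38497, -196891/38497)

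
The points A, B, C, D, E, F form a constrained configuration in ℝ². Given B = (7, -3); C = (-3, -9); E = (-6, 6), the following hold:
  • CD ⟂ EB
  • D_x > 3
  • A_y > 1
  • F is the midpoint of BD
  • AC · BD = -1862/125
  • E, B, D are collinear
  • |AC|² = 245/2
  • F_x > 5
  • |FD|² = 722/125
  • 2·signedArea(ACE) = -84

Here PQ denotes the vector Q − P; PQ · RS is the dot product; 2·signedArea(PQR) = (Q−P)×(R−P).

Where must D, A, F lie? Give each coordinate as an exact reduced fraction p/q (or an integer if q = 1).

1. D_x = 381/125  [E, B, D are collinear ∩ CD ⟂ EB]
2. D_y = -33/125  [E, B, D are collinear ∩ CD ⟂ EB]
   → D = (381/125, -33/125)
3. A_x = 1/2  [AC · BD = -1862/125 ∩ 2·signedArea(ACE) = -84]
4. A_y = 3/2  [AC · BD = -1862/125 ∩ 2·signedArea(ACE) = -84]
   → A = (1/2, 3/2)
5. F_x = 628/125  [F is the midpoint of BD]
6. F_y = -204/125  [F is the midpoint of BD]
   → F = (628/125, -204/125)

A = (1/2, 3/2)
D = (381/125, -33/125)
F = (628/125, -204/125)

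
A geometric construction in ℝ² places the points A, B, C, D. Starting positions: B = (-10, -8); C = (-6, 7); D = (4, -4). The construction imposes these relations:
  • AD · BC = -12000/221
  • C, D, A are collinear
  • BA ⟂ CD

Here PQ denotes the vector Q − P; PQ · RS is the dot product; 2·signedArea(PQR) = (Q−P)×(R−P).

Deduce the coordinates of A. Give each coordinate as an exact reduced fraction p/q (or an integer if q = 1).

1. A_x = -76/221  [C, D, A are collinear ∩ BA ⟂ CD]
2. A_y = 172/221  [C, D, A are collinear ∩ BA ⟂ CD]
   → A = (-76/221, 172/221)

A = (-76/221, 172/221)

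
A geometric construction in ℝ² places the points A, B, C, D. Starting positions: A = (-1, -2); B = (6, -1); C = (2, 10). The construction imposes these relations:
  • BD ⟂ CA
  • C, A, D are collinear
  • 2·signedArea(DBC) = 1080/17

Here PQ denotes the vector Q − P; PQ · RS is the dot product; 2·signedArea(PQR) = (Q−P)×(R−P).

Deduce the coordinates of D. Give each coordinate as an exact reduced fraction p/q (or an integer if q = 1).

D = (-6/17, 10/17)

1. D_x = -6/17  [C, A, D are collinear ∩ BD ⟂ CA]
2. D_y = 10/17  [C, A, D are collinear ∩ BD ⟂ CA]
   → D = (-6/17, 10/17)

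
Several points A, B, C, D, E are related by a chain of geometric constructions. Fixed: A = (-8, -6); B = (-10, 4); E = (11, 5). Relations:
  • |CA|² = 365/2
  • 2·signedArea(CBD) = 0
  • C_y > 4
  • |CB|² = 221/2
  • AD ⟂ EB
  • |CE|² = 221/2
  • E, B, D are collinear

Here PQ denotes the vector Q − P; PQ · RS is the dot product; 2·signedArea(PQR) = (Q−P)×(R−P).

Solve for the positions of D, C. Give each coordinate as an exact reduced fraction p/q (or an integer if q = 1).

C = (1/2, 9/2)
D = (-1874/221, 900/221)

1. D_x = -1874/221  [E, B, D are collinear ∩ AD ⟂ EB]
2. D_y = 900/221  [E, B, D are collinear ∩ AD ⟂ EB]
   → D = (-1874/221, 900/221)
3. C_x = 1/2  [line -16/221·x + 336/221·y + -1504/221 = 0 ∩ |CA|² = 365/2]
4. C_y = 9/2  [line -16/221·x + 336/221·y + -1504/221 = 0 ∩ |CA|² = 365/2]
   → C = (1/2, 9/2)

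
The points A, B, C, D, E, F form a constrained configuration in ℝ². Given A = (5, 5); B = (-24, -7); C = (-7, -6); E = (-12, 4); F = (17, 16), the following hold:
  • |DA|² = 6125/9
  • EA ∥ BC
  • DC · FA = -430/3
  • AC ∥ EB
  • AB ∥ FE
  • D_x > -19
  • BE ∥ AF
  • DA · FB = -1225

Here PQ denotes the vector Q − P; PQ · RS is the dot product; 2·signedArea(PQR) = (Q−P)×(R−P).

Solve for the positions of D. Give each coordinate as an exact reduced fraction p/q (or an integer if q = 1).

D = (-55/3, -20/3)

1. D_x = -55/3  [DA · FB = -1225 ∩ DC · FA = -430/3]
2. D_y = -20/3  [DA · FB = -1225 ∩ DC · FA = -430/3]
   → D = (-55/3, -20/3)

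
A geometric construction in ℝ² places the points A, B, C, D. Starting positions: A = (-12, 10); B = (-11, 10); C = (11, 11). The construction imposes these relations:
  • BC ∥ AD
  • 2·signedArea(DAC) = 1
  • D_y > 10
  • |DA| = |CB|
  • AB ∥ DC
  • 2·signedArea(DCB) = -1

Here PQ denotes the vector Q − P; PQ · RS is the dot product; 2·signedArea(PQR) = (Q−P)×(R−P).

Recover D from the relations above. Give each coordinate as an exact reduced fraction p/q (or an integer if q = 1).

D = (10, 11)

1. D_x = 10  [AB ∥ DC ∩ BC ∥ AD]
2. D_y = 11  [AB ∥ DC ∩ BC ∥ AD]
   → D = (10, 11)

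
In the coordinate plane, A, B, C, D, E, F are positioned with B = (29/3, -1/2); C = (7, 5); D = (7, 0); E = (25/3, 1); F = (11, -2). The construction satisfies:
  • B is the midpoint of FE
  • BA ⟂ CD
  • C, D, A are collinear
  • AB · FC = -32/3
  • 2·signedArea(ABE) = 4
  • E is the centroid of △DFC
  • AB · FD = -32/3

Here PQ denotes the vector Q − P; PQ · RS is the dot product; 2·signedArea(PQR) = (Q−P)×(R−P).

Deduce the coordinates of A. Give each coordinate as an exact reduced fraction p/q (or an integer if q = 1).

1. A_x = 7  [C, D, A are collinear ∩ BA ⟂ CD]
2. A_y = -1/2  [C, D, A are collinear ∩ BA ⟂ CD]
   → A = (7, -1/2)

A = (7, -1/2)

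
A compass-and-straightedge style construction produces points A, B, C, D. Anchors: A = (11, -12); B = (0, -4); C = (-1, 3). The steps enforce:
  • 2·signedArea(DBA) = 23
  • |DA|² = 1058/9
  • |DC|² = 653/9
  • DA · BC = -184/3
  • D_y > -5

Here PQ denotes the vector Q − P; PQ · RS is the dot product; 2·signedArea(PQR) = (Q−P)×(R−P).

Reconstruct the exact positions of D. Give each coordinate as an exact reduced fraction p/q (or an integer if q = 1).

1. D_x = 10/3  [DA · BC = -184/3 ∩ 2·signedArea(DBA) = 23]
2. D_y = -13/3  [DA · BC = -184/3 ∩ 2·signedArea(DBA) = 23]
   → D = (10/3, -13/3)

D = (10/3, -13/3)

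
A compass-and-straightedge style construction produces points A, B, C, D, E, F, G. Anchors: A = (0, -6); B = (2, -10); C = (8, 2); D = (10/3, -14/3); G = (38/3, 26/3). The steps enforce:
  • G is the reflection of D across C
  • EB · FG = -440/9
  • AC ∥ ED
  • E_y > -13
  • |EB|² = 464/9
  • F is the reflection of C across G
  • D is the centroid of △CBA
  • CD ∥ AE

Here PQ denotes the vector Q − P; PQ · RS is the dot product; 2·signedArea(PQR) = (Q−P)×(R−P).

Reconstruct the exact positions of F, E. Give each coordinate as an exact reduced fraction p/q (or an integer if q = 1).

E = (-14/3, -38/3)
F = (52/3, 46/3)

1. F_x = 52/3  [F is the reflection of C across G]
2. F_y = 46/3  [F is the reflection of C across G]
   → F = (52/3, 46/3)
3. E_x = -14/3  [AC ∥ ED ∩ CD ∥ AE]
4. E_y = -38/3  [AC ∥ ED ∩ CD ∥ AE]
   → E = (-14/3, -38/3)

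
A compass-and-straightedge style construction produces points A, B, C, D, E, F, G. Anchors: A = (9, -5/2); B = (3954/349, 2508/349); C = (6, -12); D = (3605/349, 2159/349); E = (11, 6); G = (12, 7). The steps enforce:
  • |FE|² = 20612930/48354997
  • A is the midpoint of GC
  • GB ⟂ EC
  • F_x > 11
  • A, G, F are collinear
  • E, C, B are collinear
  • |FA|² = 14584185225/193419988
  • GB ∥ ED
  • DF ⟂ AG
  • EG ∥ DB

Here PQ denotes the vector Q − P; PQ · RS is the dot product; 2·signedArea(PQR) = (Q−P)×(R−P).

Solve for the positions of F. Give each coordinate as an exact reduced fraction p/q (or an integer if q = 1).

1. F_x = 1609272/138553  [A, G, F are collinear ∩ DF ⟂ AG]
2. F_y = 800885/138553  [A, G, F are collinear ∩ DF ⟂ AG]
   → F = (1609272/138553, 800885/138553)

F = (1609272/138553, 800885/138553)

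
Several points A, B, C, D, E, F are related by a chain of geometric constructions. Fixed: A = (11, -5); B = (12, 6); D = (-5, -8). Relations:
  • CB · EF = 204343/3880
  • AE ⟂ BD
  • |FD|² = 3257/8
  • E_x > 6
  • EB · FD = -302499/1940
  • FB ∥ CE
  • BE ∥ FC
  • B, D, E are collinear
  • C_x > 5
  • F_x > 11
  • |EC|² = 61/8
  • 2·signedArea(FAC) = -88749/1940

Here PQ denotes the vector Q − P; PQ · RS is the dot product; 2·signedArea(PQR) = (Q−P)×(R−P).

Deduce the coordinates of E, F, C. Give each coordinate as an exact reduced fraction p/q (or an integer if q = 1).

C = (11167/1940, -3271/1940)
E = (2913/485, 516/485)
F = (47/4, 13/4)

1. E_x = 2913/485  [B, D, E are collinear ∩ AE ⟂ BD]
2. E_y = 516/485  [B, D, E are collinear ∩ AE ⟂ BD]
   → E = (2913/485, 516/485)
3. F_x = 47/4  [line -2907/485·x + -2394/485·y + 167751/1940 = 0 ∩ |FD|² = 3257/8]
4. F_y = 13/4  [line -2907/485·x + -2394/485·y + 167751/1940 = 0 ∩ |FD|² = 3257/8]
   → F = (47/4, 13/4)
5. C_x = 11167/1940  [2·signedArea(FAC) = -88749/1940 ∩ BE ∥ FC]
6. C_y = -3271/1940  [2·signedArea(FAC) = -88749/1940 ∩ BE ∥ FC]
   → C = (11167/1940, -3271/1940)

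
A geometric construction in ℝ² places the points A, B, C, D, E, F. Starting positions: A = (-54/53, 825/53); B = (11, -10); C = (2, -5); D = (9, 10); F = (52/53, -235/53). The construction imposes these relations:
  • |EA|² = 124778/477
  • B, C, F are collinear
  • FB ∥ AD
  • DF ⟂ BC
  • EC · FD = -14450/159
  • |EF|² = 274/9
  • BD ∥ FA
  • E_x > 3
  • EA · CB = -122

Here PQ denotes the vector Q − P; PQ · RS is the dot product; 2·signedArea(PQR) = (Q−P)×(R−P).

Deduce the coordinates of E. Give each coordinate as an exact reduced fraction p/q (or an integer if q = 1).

1. E_x = 635/159  [EC · FD = -14450/159 ∩ EA · CB = -122]
2. E_y = 10/53  [EC · FD = -14450/159 ∩ EA · CB = -122]
   → E = (635/159, 10/53)

E = (635/159, 10/53)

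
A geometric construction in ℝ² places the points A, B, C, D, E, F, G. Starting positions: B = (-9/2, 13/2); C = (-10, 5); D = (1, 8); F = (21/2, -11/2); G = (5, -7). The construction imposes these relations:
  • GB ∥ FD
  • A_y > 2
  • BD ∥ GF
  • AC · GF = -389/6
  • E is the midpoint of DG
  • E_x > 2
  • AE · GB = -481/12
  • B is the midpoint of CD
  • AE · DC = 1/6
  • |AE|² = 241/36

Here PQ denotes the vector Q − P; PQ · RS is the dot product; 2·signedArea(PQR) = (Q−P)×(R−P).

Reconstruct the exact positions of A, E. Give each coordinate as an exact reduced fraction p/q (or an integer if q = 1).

1. E_x = 3  [E is the midpoint of DG]
2. E_y = 1/2  [E is the midpoint of DG]
   → E = (3, 1/2)
3. A_x = 7/3  [AE · DC = 1/6 ∩ AE · GB = -481/12]
4. A_y = 3  [AE · DC = 1/6 ∩ AE · GB = -481/12]
   → A = (7/3, 3)

A = (7/3, 3)
E = (3, 1/2)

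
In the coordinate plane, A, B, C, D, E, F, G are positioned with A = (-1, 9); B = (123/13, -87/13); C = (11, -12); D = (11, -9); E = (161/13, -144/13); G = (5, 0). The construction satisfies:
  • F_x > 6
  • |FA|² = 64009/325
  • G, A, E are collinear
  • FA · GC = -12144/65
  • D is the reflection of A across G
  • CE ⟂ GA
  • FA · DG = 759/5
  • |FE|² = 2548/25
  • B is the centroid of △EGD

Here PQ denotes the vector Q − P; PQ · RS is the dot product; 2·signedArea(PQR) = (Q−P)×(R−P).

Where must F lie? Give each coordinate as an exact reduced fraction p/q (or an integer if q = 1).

F = (441/65, -174/65)

1. F_x = 441/65  [FA · DG = 759/5 ∩ FA · GC = -12144/65]
2. F_y = -174/65  [FA · DG = 759/5 ∩ FA · GC = -12144/65]
   → F = (441/65, -174/65)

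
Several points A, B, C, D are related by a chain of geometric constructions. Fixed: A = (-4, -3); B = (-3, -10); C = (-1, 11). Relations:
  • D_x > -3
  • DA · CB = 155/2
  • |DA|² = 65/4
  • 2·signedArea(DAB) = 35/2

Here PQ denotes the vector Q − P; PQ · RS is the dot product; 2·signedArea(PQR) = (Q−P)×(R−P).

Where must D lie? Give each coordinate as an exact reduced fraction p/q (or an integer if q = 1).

D = (-2, 1/2)

1. D_x = -2  [2·signedArea(DAB) = 35/2 ∩ DA · CB = 155/2]
2. D_y = 1/2  [2·signedArea(DAB) = 35/2 ∩ DA · CB = 155/2]
   → D = (-2, 1/2)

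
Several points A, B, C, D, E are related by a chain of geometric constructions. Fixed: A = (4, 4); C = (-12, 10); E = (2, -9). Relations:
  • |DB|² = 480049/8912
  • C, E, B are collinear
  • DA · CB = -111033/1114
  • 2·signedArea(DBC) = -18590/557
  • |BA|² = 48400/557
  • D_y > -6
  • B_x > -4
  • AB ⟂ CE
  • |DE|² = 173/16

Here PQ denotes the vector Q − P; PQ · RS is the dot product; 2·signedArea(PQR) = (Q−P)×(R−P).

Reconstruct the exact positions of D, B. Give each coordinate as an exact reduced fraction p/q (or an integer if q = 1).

1. B_x = -1952/557  [C, E, B are collinear ∩ AB ⟂ CE]
2. B_y = -852/557  [C, E, B are collinear ∩ AB ⟂ CE]
   → B = (-1952/557, -852/557)
3. D_x = 5/2  [DA · CB = -111033/1114 ∩ 2·signedArea(DBC) = -18590/557]
4. D_y = -23/4  [DA · CB = -111033/1114 ∩ 2·signedArea(DBC) = -18590/557]
   → D = (5/2, -23/4)

B = (-1952/557, -852/557)
D = (5/2, -23/4)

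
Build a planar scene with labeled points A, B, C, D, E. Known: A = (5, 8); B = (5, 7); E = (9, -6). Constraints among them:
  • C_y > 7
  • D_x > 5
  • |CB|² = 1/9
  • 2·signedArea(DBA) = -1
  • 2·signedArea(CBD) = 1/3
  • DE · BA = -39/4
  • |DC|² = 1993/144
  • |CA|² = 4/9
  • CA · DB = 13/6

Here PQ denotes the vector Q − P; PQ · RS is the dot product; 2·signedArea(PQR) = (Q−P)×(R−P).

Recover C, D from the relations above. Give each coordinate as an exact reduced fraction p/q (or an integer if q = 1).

1. D_x = 6  [2·signedArea(DBA) = -1 ∩ DE · BA = -39/4]
2. D_y = 15/4  [2·signedArea(DBA) = -1 ∩ DE · BA = -39/4]
   → D = (6, 15/4)
3. C_x = 5  [CA · DB = 13/6 ∩ 2·signedArea(CBD) = 1/3]
4. C_y = 22/3  [CA · DB = 13/6 ∩ 2·signedArea(CBD) = 1/3]
   → C = (5, 22/3)

C = (5, 22/3)
D = (6, 15/4)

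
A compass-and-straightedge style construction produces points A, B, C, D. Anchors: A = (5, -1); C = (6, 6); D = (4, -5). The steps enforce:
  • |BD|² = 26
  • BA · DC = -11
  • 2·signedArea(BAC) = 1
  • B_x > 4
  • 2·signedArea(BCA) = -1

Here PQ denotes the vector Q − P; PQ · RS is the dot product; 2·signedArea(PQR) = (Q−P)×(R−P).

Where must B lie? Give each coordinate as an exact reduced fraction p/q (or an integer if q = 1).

B = (5, 0)

1. B_x = 5  [2·signedArea(BCA) = -1 ∩ BA · DC = -11]
2. B_y = 0  [2·signedArea(BCA) = -1 ∩ BA · DC = -11]
   → B = (5, 0)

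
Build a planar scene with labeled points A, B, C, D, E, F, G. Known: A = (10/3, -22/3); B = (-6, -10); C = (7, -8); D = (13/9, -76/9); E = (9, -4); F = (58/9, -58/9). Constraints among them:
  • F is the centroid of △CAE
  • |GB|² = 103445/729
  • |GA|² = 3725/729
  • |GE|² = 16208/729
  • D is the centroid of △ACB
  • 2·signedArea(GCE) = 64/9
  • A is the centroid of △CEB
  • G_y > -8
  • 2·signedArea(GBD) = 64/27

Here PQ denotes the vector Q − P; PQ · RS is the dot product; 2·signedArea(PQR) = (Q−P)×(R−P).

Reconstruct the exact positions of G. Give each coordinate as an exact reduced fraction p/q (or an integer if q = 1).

G = (151/27, -196/27)

1. G_x = 151/27  [2·signedArea(GBD) = 64/27 ∩ 2·signedArea(GCE) = 64/9]
2. G_y = -196/27  [2·signedArea(GBD) = 64/27 ∩ 2·signedArea(GCE) = 64/9]
   → G = (151/27, -196/27)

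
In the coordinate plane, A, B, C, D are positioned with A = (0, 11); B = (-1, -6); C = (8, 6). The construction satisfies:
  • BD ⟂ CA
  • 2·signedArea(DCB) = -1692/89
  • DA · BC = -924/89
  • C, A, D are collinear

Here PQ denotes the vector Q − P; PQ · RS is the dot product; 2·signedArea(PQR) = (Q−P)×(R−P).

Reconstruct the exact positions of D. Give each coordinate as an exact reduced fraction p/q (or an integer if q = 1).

D = (616/89, 594/89)

1. D_x = 616/89  [C, A, D are collinear ∩ BD ⟂ CA]
2. D_y = 594/89  [C, A, D are collinear ∩ BD ⟂ CA]
   → D = (616/89, 594/89)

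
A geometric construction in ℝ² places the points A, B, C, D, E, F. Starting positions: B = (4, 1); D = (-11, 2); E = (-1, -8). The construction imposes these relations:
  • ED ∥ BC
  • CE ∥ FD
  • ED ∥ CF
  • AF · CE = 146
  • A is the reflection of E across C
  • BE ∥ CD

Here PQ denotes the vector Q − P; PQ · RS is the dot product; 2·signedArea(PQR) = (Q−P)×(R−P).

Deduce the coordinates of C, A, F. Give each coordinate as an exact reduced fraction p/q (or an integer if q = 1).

1. C_x = -6  [BE ∥ CD ∩ ED ∥ BC]
2. C_y = 11  [BE ∥ CD ∩ ED ∥ BC]
   → C = (-6, 11)
3. A_x = -11  [A is the reflection of E across C]
4. A_y = 30  [A is the reflection of E across C]
   → A = (-11, 30)
5. F_x = -16  [CE ∥ FD ∩ ED ∥ CF]
6. F_y = 21  [CE ∥ FD ∩ ED ∥ CF]
   → F = (-16, 21)

A = (-11, 30)
C = (-6, 11)
F = (-16, 21)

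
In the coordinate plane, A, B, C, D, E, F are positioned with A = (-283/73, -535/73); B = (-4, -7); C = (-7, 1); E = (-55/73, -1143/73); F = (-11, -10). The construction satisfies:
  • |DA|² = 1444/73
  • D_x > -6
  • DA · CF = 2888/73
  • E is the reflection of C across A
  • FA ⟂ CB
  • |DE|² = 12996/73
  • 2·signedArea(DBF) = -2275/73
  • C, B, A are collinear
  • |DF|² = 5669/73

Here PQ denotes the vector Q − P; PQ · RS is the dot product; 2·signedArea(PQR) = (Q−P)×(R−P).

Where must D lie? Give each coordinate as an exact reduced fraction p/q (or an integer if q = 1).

1. D_x = -397/73  [2·signedArea(DBF) = -2275/73 ∩ DA · CF = 2888/73]
2. D_y = -231/73  [2·signedArea(DBF) = -2275/73 ∩ DA · CF = 2888/73]
   → D = (-397/73, -231/73)

D = (-397/73, -231/73)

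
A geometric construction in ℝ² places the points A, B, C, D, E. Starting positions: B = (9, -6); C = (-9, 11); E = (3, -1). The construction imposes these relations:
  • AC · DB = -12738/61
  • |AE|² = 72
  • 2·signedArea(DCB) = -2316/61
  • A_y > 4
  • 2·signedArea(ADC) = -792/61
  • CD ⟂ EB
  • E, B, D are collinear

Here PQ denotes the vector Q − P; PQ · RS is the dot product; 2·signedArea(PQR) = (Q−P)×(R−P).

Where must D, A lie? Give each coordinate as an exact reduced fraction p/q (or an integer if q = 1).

A = (-3, 5)
D = (-609/61, 599/61)

1. D_x = -609/61  [E, B, D are collinear ∩ CD ⟂ EB]
2. D_y = 599/61  [E, B, D are collinear ∩ CD ⟂ EB]
   → D = (-609/61, 599/61)
3. A_x = -3  [line -72/61·x + 60/61·y + -516/61 = 0 ∩ |AE|² = 72]
4. A_y = 5  [line -72/61·x + 60/61·y + -516/61 = 0 ∩ |AE|² = 72]
   → A = (-3, 5)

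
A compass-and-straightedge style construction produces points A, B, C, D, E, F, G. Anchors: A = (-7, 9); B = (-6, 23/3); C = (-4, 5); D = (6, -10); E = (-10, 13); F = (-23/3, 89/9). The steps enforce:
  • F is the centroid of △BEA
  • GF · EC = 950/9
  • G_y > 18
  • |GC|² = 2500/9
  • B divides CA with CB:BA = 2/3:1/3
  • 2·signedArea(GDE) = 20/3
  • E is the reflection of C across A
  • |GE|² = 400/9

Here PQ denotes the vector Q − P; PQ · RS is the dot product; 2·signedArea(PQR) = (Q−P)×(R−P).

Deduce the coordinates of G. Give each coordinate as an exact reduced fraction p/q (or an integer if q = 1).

G = (-14, 55/3)

1. G_x = -14  [GF · EC = 950/9 ∩ 2·signedArea(GDE) = 20/3]
2. G_y = 55/3  [GF · EC = 950/9 ∩ 2·signedArea(GDE) = 20/3]
   → G = (-14, 55/3)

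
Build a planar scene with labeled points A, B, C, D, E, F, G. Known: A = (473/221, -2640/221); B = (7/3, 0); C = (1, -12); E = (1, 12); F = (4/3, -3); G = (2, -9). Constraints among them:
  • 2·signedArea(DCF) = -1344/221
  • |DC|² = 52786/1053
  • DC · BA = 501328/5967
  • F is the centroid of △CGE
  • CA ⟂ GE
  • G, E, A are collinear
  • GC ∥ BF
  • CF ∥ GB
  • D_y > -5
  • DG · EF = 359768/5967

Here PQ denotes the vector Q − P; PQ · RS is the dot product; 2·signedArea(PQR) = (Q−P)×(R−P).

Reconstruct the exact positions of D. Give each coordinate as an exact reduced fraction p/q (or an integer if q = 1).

D = (3850/1989, -1101/221)

1. D_x = 3850/1989  [DG · EF = 359768/5967 ∩ DC · BA = 501328/5967]
2. D_y = -1101/221  [DG · EF = 359768/5967 ∩ DC · BA = 501328/5967]
   → D = (3850/1989, -1101/221)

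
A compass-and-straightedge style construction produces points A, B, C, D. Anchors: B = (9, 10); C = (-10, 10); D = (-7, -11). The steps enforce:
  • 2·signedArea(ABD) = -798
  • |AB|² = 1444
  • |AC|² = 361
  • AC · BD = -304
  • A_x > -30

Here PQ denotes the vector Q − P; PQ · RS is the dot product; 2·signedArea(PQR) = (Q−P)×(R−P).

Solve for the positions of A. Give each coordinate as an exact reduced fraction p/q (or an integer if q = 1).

A = (-29, 10)

1. A_x = -29  [2·signedArea(ABD) = -798 ∩ AC · BD = -304]
2. A_y = 10  [2·signedArea(ABD) = -798 ∩ AC · BD = -304]
   → A = (-29, 10)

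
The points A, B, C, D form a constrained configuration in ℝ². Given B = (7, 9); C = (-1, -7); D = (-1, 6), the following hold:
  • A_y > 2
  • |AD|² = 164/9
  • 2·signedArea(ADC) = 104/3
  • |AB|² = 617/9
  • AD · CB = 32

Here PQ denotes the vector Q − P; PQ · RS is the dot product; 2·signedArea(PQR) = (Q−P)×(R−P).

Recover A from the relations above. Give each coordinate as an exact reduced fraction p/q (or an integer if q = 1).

A = (5/3, 8/3)

1. A_x = 5/3  [2·signedArea(ADC) = 104/3 ∩ AD · CB = 32]
2. A_y = 8/3  [2·signedArea(ADC) = 104/3 ∩ AD · CB = 32]
   → A = (5/3, 8/3)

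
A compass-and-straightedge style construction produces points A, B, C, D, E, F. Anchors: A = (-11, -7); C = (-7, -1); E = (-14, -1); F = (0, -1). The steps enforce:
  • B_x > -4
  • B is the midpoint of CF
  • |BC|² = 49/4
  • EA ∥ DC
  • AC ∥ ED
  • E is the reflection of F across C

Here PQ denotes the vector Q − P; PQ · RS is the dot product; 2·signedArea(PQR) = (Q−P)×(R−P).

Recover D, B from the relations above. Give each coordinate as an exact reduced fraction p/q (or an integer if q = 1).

1. D_x = -10  [EA ∥ DC ∩ AC ∥ ED]
2. D_y = 5  [EA ∥ DC ∩ AC ∥ ED]
   → D = (-10, 5)
3. B_x = -7/2  [B is the midpoint of CF]
4. B_y = -1  [B is the midpoint of CF]
   → B = (-7/2, -1)

B = (-7/2, -1)
D = (-10, 5)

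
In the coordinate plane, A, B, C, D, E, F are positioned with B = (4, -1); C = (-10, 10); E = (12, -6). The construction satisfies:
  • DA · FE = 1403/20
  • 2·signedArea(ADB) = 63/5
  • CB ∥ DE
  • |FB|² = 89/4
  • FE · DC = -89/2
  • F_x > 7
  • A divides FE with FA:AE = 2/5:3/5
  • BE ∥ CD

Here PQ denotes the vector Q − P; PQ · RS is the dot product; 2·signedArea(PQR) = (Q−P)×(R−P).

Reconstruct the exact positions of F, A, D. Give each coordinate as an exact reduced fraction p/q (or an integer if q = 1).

1. D_x = -2  [CB ∥ DE ∩ BE ∥ CD]
2. D_y = 5  [CB ∥ DE ∩ BE ∥ CD]
   → D = (-2, 5)
3. F_x = 8  [line 8·x + -5·y + -163/2 = 0 ∩ |FB|² = 89/4]
4. F_y = -7/2  [line 8·x + -5·y + -163/2 = 0 ∩ |FB|² = 89/4]
   → F = (8, -7/2)
5. A_x = 48/5  [A divides FE with FA:AE = 2/5:3/5]
6. A_y = -9/2  [A divides FE with FA:AE = 2/5:3/5]
   → A = (48/5, -9/2)

A = (48/5, -9/2)
D = (-2, 5)
F = (8, -7/2)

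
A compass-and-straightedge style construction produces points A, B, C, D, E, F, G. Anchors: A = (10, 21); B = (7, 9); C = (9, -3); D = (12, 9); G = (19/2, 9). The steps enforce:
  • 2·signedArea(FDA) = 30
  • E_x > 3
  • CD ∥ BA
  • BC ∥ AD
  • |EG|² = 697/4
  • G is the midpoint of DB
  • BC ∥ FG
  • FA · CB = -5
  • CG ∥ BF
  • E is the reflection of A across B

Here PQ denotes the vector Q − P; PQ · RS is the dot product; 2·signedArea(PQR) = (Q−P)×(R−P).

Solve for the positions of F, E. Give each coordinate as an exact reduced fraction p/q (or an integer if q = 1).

1. F_x = 15/2  [BC ∥ FG ∩ CG ∥ BF]
2. F_y = 21  [BC ∥ FG ∩ CG ∥ BF]
   → F = (15/2, 21)
3. E_x = 4  [E is the reflection of A across B]
4. E_y = -3  [E is the reflection of A across B]
   → E = (4, -3)

E = (4, -3)
F = (15/2, 21)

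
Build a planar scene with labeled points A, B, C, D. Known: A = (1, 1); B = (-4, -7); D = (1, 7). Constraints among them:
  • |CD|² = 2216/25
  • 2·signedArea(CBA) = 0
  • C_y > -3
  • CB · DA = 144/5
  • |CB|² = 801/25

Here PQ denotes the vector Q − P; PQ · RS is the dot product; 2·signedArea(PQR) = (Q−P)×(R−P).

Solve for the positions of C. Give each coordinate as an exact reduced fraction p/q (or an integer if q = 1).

1. C_x = -1  [2·signedArea(CBA) = 0 ∩ CB · DA = 144/5]
2. C_y = -11/5  [2·signedArea(CBA) = 0 ∩ CB · DA = 144/5]
   → C = (-1, -11/5)

C = (-1, -11/5)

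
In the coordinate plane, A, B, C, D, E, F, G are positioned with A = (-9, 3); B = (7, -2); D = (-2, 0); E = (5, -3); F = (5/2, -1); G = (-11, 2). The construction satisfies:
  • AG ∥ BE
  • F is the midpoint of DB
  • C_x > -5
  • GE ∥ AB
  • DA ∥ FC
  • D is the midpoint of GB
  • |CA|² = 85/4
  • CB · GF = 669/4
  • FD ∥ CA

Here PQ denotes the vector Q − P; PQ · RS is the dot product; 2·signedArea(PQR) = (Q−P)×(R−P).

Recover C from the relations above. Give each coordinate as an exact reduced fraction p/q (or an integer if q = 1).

C = (-9/2, 2)

1. C_x = -9/2  [FD ∥ CA ∩ DA ∥ FC]
2. C_y = 2  [FD ∥ CA ∩ DA ∥ FC]
   → C = (-9/2, 2)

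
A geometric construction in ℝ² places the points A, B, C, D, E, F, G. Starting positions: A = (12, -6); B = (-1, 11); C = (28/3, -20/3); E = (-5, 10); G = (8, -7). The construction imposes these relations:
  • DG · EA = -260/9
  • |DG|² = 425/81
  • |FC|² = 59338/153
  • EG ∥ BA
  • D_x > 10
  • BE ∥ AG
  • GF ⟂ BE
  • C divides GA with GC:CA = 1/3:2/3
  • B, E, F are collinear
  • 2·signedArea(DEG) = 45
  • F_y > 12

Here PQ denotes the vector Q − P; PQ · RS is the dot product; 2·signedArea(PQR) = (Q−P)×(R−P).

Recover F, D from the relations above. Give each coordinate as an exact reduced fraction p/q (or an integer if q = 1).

1. F_x = 55/17  [B, E, F are collinear ∩ GF ⟂ BE]
2. F_y = 205/17  [B, E, F are collinear ∩ GF ⟂ BE]
   → F = (55/17, 205/17)
3. D_x = 92/9  [2·signedArea(DEG) = 45 ∩ DG · EA = -260/9]
4. D_y = -58/9  [2·signedArea(DEG) = 45 ∩ DG · EA = -260/9]
   → D = (92/9, -58/9)

D = (92/9, -58/9)
F = (55/17, 205/17)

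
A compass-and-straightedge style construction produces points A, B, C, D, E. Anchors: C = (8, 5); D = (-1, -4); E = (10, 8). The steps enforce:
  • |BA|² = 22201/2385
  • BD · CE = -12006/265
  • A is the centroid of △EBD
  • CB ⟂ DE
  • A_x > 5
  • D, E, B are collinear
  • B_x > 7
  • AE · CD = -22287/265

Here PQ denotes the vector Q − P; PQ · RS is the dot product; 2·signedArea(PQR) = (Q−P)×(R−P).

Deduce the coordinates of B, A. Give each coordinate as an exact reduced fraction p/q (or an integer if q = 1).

1. B_x = 2012/265  [D, E, B are collinear ∩ CB ⟂ DE]
2. B_y = 1424/265  [D, E, B are collinear ∩ CB ⟂ DE]
   → B = (2012/265, 1424/265)
3. A_x = 4397/795  [A is the centroid of △EBD]
4. A_y = 828/265  [A is the centroid of △EBD]
   → A = (4397/795, 828/265)

A = (4397/795, 828/265)
B = (2012/265, 1424/265)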